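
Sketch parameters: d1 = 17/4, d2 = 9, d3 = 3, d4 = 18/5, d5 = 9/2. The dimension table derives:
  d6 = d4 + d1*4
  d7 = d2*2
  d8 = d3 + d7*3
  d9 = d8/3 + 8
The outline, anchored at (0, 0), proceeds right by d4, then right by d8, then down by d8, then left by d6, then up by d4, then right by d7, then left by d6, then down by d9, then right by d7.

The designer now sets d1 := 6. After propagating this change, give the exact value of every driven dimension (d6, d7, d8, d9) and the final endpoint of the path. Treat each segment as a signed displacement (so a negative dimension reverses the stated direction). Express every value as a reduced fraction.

Apply edit: d1 := 6
  d6 = d4 + d1*4 = 138/5
  d7 = d2*2 = 18
  d8 = d3 + d7*3 = 57
  d9 = d8/3 + 8 = 27
Walk from origin (0, 0):
  seg 1: right by d4 = 18/5 → (18/5, 0)
  seg 2: right by d8 = 57 → (303/5, 0)
  seg 3: down by d8 = 57 → (303/5, -57)
  seg 4: left by d6 = 138/5 → (33, -57)
  seg 5: up by d4 = 18/5 → (33, -267/5)
  seg 6: right by d7 = 18 → (51, -267/5)
  seg 7: left by d6 = 138/5 → (117/5, -267/5)
  seg 8: down by d9 = 27 → (117/5, -402/5)
  seg 9: right by d7 = 18 → (207/5, -402/5)

d6 = 138/5
d7 = 18
d8 = 57
d9 = 27
endpoint = (207/5, -402/5)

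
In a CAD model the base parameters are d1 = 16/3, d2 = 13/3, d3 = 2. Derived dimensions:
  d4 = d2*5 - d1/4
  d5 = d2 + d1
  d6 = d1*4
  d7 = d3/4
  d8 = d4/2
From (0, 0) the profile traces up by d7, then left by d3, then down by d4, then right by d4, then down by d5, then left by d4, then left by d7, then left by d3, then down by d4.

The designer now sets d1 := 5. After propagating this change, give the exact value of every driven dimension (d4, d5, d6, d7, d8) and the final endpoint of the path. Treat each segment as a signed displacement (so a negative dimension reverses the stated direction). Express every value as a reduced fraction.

Apply edit: d1 := 5
  d4 = d2*5 - d1/4 = 245/12
  d5 = d2 + d1 = 28/3
  d6 = d1*4 = 20
  d7 = d3/4 = 1/2
  d8 = d4/2 = 245/24
Walk from origin (0, 0):
  seg 1: up by d7 = 1/2 → (0, 1/2)
  seg 2: left by d3 = 2 → (-2, 1/2)
  seg 3: down by d4 = 245/12 → (-2, -239/12)
  seg 4: right by d4 = 245/12 → (221/12, -239/12)
  seg 5: down by d5 = 28/3 → (221/12, -117/4)
  seg 6: left by d4 = 245/12 → (-2, -117/4)
  seg 7: left by d7 = 1/2 → (-5/2, -117/4)
  seg 8: left by d3 = 2 → (-9/2, -117/4)
  seg 9: down by d4 = 245/12 → (-9/2, -149/3)

d4 = 245/12
d5 = 28/3
d6 = 20
d7 = 1/2
d8 = 245/24
endpoint = (-9/2, -149/3)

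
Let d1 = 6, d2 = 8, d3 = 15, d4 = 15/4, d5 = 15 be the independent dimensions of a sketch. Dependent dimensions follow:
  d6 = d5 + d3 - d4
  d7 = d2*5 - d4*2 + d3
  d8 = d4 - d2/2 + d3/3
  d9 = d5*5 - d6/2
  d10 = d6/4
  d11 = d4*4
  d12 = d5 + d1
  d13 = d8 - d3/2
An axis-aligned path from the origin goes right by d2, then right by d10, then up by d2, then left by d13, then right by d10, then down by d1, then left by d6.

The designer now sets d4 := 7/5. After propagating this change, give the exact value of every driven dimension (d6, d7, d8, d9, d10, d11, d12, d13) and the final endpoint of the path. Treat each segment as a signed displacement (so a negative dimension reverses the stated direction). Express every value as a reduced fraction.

Apply edit: d4 := 7/5
  d6 = d5 + d3 - d4 = 143/5
  d7 = d2*5 - d4*2 + d3 = 261/5
  d8 = d4 - d2/2 + d3/3 = 12/5
  d9 = d5*5 - d6/2 = 607/10
  d10 = d6/4 = 143/20
  d11 = d4*4 = 28/5
  d12 = d5 + d1 = 21
  d13 = d8 - d3/2 = -51/10
Walk from origin (0, 0):
  seg 1: right by d2 = 8 → (8, 0)
  seg 2: right by d10 = 143/20 → (303/20, 0)
  seg 3: up by d2 = 8 → (303/20, 8)
  seg 4: left by d13 = -51/10 → (81/4, 8)
  seg 5: right by d10 = 143/20 → (137/5, 8)
  seg 6: down by d1 = 6 → (137/5, 2)
  seg 7: left by d6 = 143/5 → (-6/5, 2)

d6 = 143/5
d7 = 261/5
d8 = 12/5
d9 = 607/10
d10 = 143/20
d11 = 28/5
d12 = 21
d13 = -51/10
endpoint = (-6/5, 2)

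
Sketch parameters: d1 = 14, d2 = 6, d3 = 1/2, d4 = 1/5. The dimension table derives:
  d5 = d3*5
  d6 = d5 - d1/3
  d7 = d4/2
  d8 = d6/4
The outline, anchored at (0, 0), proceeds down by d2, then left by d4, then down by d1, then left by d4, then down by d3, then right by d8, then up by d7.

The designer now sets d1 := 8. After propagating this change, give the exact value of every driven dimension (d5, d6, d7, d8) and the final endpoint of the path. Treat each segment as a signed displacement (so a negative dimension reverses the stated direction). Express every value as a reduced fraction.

Apply edit: d1 := 8
  d5 = d3*5 = 5/2
  d6 = d5 - d1/3 = -1/6
  d7 = d4/2 = 1/10
  d8 = d6/4 = -1/24
Walk from origin (0, 0):
  seg 1: down by d2 = 6 → (0, -6)
  seg 2: left by d4 = 1/5 → (-1/5, -6)
  seg 3: down by d1 = 8 → (-1/5, -14)
  seg 4: left by d4 = 1/5 → (-2/5, -14)
  seg 5: down by d3 = 1/2 → (-2/5, -29/2)
  seg 6: right by d8 = -1/24 → (-53/120, -29/2)
  seg 7: up by d7 = 1/10 → (-53/120, -72/5)

d5 = 5/2
d6 = -1/6
d7 = 1/10
d8 = -1/24
endpoint = (-53/120, -72/5)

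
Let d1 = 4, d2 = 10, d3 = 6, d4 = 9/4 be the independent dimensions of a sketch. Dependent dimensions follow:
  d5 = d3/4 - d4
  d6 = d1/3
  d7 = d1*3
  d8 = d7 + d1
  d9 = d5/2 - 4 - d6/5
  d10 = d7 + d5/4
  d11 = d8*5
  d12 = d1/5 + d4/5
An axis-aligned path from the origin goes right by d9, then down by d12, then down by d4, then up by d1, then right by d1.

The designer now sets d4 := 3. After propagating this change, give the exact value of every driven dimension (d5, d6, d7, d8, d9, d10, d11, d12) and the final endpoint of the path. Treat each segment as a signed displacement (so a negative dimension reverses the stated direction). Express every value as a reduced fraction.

Apply edit: d4 := 3
  d5 = d3/4 - d4 = -3/2
  d6 = d1/3 = 4/3
  d7 = d1*3 = 12
  d8 = d7 + d1 = 16
  d9 = d5/2 - 4 - d6/5 = -301/60
  d10 = d7 + d5/4 = 93/8
  d11 = d8*5 = 80
  d12 = d1/5 + d4/5 = 7/5
Walk from origin (0, 0):
  seg 1: right by d9 = -301/60 → (-301/60, 0)
  seg 2: down by d12 = 7/5 → (-301/60, -7/5)
  seg 3: down by d4 = 3 → (-301/60, -22/5)
  seg 4: up by d1 = 4 → (-301/60, -2/5)
  seg 5: right by d1 = 4 → (-61/60, -2/5)

d5 = -3/2
d6 = 4/3
d7 = 12
d8 = 16
d9 = -301/60
d10 = 93/8
d11 = 80
d12 = 7/5
endpoint = (-61/60, -2/5)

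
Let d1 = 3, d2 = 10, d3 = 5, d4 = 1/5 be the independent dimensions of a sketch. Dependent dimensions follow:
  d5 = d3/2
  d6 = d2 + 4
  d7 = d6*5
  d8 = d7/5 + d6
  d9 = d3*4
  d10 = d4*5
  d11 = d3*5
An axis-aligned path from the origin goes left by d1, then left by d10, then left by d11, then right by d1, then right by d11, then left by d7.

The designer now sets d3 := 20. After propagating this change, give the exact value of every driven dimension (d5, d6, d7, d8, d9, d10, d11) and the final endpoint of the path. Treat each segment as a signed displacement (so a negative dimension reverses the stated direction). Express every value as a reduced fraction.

Apply edit: d3 := 20
  d5 = d3/2 = 10
  d6 = d2 + 4 = 14
  d7 = d6*5 = 70
  d8 = d7/5 + d6 = 28
  d9 = d3*4 = 80
  d10 = d4*5 = 1
  d11 = d3*5 = 100
Walk from origin (0, 0):
  seg 1: left by d1 = 3 → (-3, 0)
  seg 2: left by d10 = 1 → (-4, 0)
  seg 3: left by d11 = 100 → (-104, 0)
  seg 4: right by d1 = 3 → (-101, 0)
  seg 5: right by d11 = 100 → (-1, 0)
  seg 6: left by d7 = 70 → (-71, 0)

d5 = 10
d6 = 14
d7 = 70
d8 = 28
d9 = 80
d10 = 1
d11 = 100
endpoint = (-71, 0)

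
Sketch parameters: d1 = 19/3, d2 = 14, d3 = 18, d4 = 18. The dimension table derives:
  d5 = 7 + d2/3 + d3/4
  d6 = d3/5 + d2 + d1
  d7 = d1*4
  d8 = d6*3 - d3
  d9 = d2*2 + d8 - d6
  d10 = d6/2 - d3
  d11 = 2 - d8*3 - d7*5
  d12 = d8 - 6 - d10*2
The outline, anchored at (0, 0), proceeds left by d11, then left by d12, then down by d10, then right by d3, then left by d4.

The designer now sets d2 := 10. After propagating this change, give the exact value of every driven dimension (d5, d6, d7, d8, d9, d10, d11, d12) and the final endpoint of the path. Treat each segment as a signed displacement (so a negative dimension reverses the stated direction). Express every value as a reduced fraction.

Apply edit: d2 := 10
  d5 = 7 + d2/3 + d3/4 = 89/6
  d6 = d3/5 + d2 + d1 = 299/15
  d7 = d1*4 = 76/3
  d8 = d6*3 - d3 = 209/5
  d9 = d2*2 + d8 - d6 = 628/15
  d10 = d6/2 - d3 = -241/30
  d11 = 2 - d8*3 - d7*5 = -3751/15
  d12 = d8 - 6 - d10*2 = 778/15
Walk from origin (0, 0):
  seg 1: left by d11 = -3751/15 → (3751/15, 0)
  seg 2: left by d12 = 778/15 → (991/5, 0)
  seg 3: down by d10 = -241/30 → (991/5, 241/30)
  seg 4: right by d3 = 18 → (1081/5, 241/30)
  seg 5: left by d4 = 18 → (991/5, 241/30)

d5 = 89/6
d6 = 299/15
d7 = 76/3
d8 = 209/5
d9 = 628/15
d10 = -241/30
d11 = -3751/15
d12 = 778/15
endpoint = (991/5, 241/30)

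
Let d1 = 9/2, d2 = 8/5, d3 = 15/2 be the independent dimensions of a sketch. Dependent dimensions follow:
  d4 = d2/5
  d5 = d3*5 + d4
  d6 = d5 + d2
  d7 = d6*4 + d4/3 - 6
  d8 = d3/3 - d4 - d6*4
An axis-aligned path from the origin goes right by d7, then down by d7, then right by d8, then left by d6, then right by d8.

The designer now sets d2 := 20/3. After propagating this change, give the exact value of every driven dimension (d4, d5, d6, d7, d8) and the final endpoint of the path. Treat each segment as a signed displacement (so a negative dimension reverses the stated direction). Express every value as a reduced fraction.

d4 = 4/3
d5 = 233/6
d6 = 91/2
d7 = 1588/9
d8 = -1085/6
endpoint = (-4153/18, -1588/9)

Apply edit: d2 := 20/3
  d4 = d2/5 = 4/3
  d5 = d3*5 + d4 = 233/6
  d6 = d5 + d2 = 91/2
  d7 = d6*4 + d4/3 - 6 = 1588/9
  d8 = d3/3 - d4 - d6*4 = -1085/6
Walk from origin (0, 0):
  seg 1: right by d7 = 1588/9 → (1588/9, 0)
  seg 2: down by d7 = 1588/9 → (1588/9, -1588/9)
  seg 3: right by d8 = -1085/6 → (-79/18, -1588/9)
  seg 4: left by d6 = 91/2 → (-449/9, -1588/9)
  seg 5: right by d8 = -1085/6 → (-4153/18, -1588/9)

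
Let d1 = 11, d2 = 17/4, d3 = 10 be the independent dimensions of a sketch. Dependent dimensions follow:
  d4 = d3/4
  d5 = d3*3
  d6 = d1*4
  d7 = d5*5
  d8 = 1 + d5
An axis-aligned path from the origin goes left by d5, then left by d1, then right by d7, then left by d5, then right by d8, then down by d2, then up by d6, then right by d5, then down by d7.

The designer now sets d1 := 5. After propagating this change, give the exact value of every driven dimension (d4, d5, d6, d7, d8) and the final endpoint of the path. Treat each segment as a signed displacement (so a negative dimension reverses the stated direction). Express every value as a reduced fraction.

d4 = 5/2
d5 = 30
d6 = 20
d7 = 150
d8 = 31
endpoint = (146, -537/4)

Apply edit: d1 := 5
  d4 = d3/4 = 5/2
  d5 = d3*3 = 30
  d6 = d1*4 = 20
  d7 = d5*5 = 150
  d8 = 1 + d5 = 31
Walk from origin (0, 0):
  seg 1: left by d5 = 30 → (-30, 0)
  seg 2: left by d1 = 5 → (-35, 0)
  seg 3: right by d7 = 150 → (115, 0)
  seg 4: left by d5 = 30 → (85, 0)
  seg 5: right by d8 = 31 → (116, 0)
  seg 6: down by d2 = 17/4 → (116, -17/4)
  seg 7: up by d6 = 20 → (116, 63/4)
  seg 8: right by d5 = 30 → (146, 63/4)
  seg 9: down by d7 = 150 → (146, -537/4)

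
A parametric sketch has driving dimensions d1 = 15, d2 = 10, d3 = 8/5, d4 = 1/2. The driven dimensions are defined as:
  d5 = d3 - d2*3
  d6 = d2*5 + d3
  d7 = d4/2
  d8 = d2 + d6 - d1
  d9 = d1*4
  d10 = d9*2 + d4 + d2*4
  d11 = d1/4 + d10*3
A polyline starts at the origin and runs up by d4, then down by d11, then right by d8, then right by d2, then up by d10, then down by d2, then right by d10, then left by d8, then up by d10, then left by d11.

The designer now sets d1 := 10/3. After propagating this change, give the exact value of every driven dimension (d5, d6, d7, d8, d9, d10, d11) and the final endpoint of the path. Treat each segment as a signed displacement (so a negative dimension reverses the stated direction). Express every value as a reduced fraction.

d5 = -142/5
d6 = 258/5
d7 = 1/4
d8 = 874/15
d9 = 40/3
d10 = 403/6
d11 = 607/3
endpoint = (-751/6, -155/2)

Apply edit: d1 := 10/3
  d5 = d3 - d2*3 = -142/5
  d6 = d2*5 + d3 = 258/5
  d7 = d4/2 = 1/4
  d8 = d2 + d6 - d1 = 874/15
  d9 = d1*4 = 40/3
  d10 = d9*2 + d4 + d2*4 = 403/6
  d11 = d1/4 + d10*3 = 607/3
Walk from origin (0, 0):
  seg 1: up by d4 = 1/2 → (0, 1/2)
  seg 2: down by d11 = 607/3 → (0, -1211/6)
  seg 3: right by d8 = 874/15 → (874/15, -1211/6)
  seg 4: right by d2 = 10 → (1024/15, -1211/6)
  seg 5: up by d10 = 403/6 → (1024/15, -404/3)
  seg 6: down by d2 = 10 → (1024/15, -434/3)
  seg 7: right by d10 = 403/6 → (4063/30, -434/3)
  seg 8: left by d8 = 874/15 → (463/6, -434/3)
  seg 9: up by d10 = 403/6 → (463/6, -155/2)
  seg 10: left by d11 = 607/3 → (-751/6, -155/2)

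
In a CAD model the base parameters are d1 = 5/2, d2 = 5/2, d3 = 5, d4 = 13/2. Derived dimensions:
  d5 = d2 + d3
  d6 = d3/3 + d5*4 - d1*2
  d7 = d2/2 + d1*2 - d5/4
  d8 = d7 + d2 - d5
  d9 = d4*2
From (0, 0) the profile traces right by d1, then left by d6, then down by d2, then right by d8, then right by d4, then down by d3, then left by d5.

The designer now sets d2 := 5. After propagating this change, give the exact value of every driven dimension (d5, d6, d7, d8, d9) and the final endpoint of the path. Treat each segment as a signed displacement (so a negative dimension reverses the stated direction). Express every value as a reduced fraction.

Apply edit: d2 := 5
  d5 = d2 + d3 = 10
  d6 = d3/3 + d5*4 - d1*2 = 110/3
  d7 = d2/2 + d1*2 - d5/4 = 5
  d8 = d7 + d2 - d5 = 0
  d9 = d4*2 = 13
Walk from origin (0, 0):
  seg 1: right by d1 = 5/2 → (5/2, 0)
  seg 2: left by d6 = 110/3 → (-205/6, 0)
  seg 3: down by d2 = 5 → (-205/6, -5)
  seg 4: right by d8 = 0 → (-205/6, -5)
  seg 5: right by d4 = 13/2 → (-83/3, -5)
  seg 6: down by d3 = 5 → (-83/3, -10)
  seg 7: left by d5 = 10 → (-113/3, -10)

d5 = 10
d6 = 110/3
d7 = 5
d8 = 0
d9 = 13
endpoint = (-113/3, -10)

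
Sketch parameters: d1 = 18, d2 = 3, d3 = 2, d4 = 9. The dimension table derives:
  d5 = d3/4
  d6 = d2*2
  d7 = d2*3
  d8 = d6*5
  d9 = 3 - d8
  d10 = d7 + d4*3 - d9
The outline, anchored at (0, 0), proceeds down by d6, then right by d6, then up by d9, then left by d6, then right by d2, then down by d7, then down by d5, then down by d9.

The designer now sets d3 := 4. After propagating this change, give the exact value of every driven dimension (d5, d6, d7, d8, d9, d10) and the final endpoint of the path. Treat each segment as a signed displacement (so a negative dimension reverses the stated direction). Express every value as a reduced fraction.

Apply edit: d3 := 4
  d5 = d3/4 = 1
  d6 = d2*2 = 6
  d7 = d2*3 = 9
  d8 = d6*5 = 30
  d9 = 3 - d8 = -27
  d10 = d7 + d4*3 - d9 = 63
Walk from origin (0, 0):
  seg 1: down by d6 = 6 → (0, -6)
  seg 2: right by d6 = 6 → (6, -6)
  seg 3: up by d9 = -27 → (6, -33)
  seg 4: left by d6 = 6 → (0, -33)
  seg 5: right by d2 = 3 → (3, -33)
  seg 6: down by d7 = 9 → (3, -42)
  seg 7: down by d5 = 1 → (3, -43)
  seg 8: down by d9 = -27 → (3, -16)

d5 = 1
d6 = 6
d7 = 9
d8 = 30
d9 = -27
d10 = 63
endpoint = (3, -16)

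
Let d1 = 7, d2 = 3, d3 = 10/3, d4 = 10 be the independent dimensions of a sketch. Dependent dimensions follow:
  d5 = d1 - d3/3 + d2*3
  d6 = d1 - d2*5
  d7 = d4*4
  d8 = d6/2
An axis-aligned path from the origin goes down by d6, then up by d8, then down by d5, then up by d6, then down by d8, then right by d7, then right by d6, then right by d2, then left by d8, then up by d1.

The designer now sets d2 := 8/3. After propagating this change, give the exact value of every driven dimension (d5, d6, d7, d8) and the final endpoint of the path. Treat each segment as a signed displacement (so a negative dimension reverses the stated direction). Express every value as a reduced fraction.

Apply edit: d2 := 8/3
  d5 = d1 - d3/3 + d2*3 = 125/9
  d6 = d1 - d2*5 = -19/3
  d7 = d4*4 = 40
  d8 = d6/2 = -19/6
Walk from origin (0, 0):
  seg 1: down by d6 = -19/3 → (0, 19/3)
  seg 2: up by d8 = -19/6 → (0, 19/6)
  seg 3: down by d5 = 125/9 → (0, -193/18)
  seg 4: up by d6 = -19/3 → (0, -307/18)
  seg 5: down by d8 = -19/6 → (0, -125/9)
  seg 6: right by d7 = 40 → (40, -125/9)
  seg 7: right by d6 = -19/3 → (101/3, -125/9)
  seg 8: right by d2 = 8/3 → (109/3, -125/9)
  seg 9: left by d8 = -19/6 → (79/2, -125/9)
  seg 10: up by d1 = 7 → (79/2, -62/9)

d5 = 125/9
d6 = -19/3
d7 = 40
d8 = -19/6
endpoint = (79/2, -62/9)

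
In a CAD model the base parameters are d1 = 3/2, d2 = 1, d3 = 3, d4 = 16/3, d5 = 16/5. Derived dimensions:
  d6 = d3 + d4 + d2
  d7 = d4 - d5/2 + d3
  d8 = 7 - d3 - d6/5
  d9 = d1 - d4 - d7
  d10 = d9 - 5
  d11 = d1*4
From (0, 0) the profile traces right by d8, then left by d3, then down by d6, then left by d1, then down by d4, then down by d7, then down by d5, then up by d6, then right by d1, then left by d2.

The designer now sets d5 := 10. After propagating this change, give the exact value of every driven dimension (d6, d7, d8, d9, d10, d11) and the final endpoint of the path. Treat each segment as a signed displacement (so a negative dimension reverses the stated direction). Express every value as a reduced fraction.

d6 = 28/3
d7 = 10/3
d8 = 32/15
d9 = -43/6
d10 = -73/6
d11 = 6
endpoint = (-28/15, -56/3)

Apply edit: d5 := 10
  d6 = d3 + d4 + d2 = 28/3
  d7 = d4 - d5/2 + d3 = 10/3
  d8 = 7 - d3 - d6/5 = 32/15
  d9 = d1 - d4 - d7 = -43/6
  d10 = d9 - 5 = -73/6
  d11 = d1*4 = 6
Walk from origin (0, 0):
  seg 1: right by d8 = 32/15 → (32/15, 0)
  seg 2: left by d3 = 3 → (-13/15, 0)
  seg 3: down by d6 = 28/3 → (-13/15, -28/3)
  seg 4: left by d1 = 3/2 → (-71/30, -28/3)
  seg 5: down by d4 = 16/3 → (-71/30, -44/3)
  seg 6: down by d7 = 10/3 → (-71/30, -18)
  seg 7: down by d5 = 10 → (-71/30, -28)
  seg 8: up by d6 = 28/3 → (-71/30, -56/3)
  seg 9: right by d1 = 3/2 → (-13/15, -56/3)
  seg 10: left by d2 = 1 → (-28/15, -56/3)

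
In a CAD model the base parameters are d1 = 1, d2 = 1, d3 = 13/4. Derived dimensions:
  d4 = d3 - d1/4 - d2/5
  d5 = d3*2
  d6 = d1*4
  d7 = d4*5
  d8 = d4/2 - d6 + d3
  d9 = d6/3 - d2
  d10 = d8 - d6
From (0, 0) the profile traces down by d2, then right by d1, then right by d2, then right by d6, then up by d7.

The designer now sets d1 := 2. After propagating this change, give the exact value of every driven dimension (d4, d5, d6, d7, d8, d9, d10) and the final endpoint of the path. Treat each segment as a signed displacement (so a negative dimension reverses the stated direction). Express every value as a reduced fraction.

d4 = 51/20
d5 = 13/2
d6 = 8
d7 = 51/4
d8 = -139/40
d9 = 5/3
d10 = -459/40
endpoint = (11, 47/4)

Apply edit: d1 := 2
  d4 = d3 - d1/4 - d2/5 = 51/20
  d5 = d3*2 = 13/2
  d6 = d1*4 = 8
  d7 = d4*5 = 51/4
  d8 = d4/2 - d6 + d3 = -139/40
  d9 = d6/3 - d2 = 5/3
  d10 = d8 - d6 = -459/40
Walk from origin (0, 0):
  seg 1: down by d2 = 1 → (0, -1)
  seg 2: right by d1 = 2 → (2, -1)
  seg 3: right by d2 = 1 → (3, -1)
  seg 4: right by d6 = 8 → (11, -1)
  seg 5: up by d7 = 51/4 → (11, 47/4)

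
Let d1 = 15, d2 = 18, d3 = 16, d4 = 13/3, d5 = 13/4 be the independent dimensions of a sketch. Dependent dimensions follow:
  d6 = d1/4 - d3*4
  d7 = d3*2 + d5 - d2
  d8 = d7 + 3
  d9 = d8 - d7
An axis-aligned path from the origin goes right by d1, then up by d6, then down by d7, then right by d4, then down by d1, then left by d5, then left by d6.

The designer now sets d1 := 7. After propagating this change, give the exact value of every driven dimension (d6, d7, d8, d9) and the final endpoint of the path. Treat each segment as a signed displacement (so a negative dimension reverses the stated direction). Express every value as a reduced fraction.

d6 = -249/4
d7 = 69/4
d8 = 81/4
d9 = 3
endpoint = (211/3, -173/2)

Apply edit: d1 := 7
  d6 = d1/4 - d3*4 = -249/4
  d7 = d3*2 + d5 - d2 = 69/4
  d8 = d7 + 3 = 81/4
  d9 = d8 - d7 = 3
Walk from origin (0, 0):
  seg 1: right by d1 = 7 → (7, 0)
  seg 2: up by d6 = -249/4 → (7, -249/4)
  seg 3: down by d7 = 69/4 → (7, -159/2)
  seg 4: right by d4 = 13/3 → (34/3, -159/2)
  seg 5: down by d1 = 7 → (34/3, -173/2)
  seg 6: left by d5 = 13/4 → (97/12, -173/2)
  seg 7: left by d6 = -249/4 → (211/3, -173/2)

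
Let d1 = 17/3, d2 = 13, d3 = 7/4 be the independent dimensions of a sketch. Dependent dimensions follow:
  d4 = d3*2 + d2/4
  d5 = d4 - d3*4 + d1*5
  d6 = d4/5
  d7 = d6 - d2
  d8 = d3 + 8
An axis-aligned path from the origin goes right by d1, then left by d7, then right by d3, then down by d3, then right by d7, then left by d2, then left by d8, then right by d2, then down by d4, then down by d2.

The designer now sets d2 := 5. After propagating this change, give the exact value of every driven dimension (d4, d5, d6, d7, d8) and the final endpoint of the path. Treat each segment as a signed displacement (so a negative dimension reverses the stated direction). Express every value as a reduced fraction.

d4 = 19/4
d5 = 313/12
d6 = 19/20
d7 = -81/20
d8 = 39/4
endpoint = (-7/3, -23/2)

Apply edit: d2 := 5
  d4 = d3*2 + d2/4 = 19/4
  d5 = d4 - d3*4 + d1*5 = 313/12
  d6 = d4/5 = 19/20
  d7 = d6 - d2 = -81/20
  d8 = d3 + 8 = 39/4
Walk from origin (0, 0):
  seg 1: right by d1 = 17/3 → (17/3, 0)
  seg 2: left by d7 = -81/20 → (583/60, 0)
  seg 3: right by d3 = 7/4 → (172/15, 0)
  seg 4: down by d3 = 7/4 → (172/15, -7/4)
  seg 5: right by d7 = -81/20 → (89/12, -7/4)
  seg 6: left by d2 = 5 → (29/12, -7/4)
  seg 7: left by d8 = 39/4 → (-22/3, -7/4)
  seg 8: right by d2 = 5 → (-7/3, -7/4)
  seg 9: down by d4 = 19/4 → (-7/3, -13/2)
  seg 10: down by d2 = 5 → (-7/3, -23/2)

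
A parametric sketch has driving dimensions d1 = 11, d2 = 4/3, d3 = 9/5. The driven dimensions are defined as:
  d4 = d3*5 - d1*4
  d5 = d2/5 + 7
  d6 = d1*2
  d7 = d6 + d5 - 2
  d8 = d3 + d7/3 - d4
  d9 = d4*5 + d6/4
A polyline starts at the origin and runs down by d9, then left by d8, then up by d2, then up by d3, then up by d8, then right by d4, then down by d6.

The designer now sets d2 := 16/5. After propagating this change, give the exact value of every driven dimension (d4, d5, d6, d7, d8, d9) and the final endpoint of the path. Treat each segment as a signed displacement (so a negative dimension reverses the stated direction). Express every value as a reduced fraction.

d4 = -35
d5 = 191/25
d6 = 22
d7 = 691/25
d8 = 3451/75
d9 = -339/2
endpoint = (-6076/75, 29777/150)

Apply edit: d2 := 16/5
  d4 = d3*5 - d1*4 = -35
  d5 = d2/5 + 7 = 191/25
  d6 = d1*2 = 22
  d7 = d6 + d5 - 2 = 691/25
  d8 = d3 + d7/3 - d4 = 3451/75
  d9 = d4*5 + d6/4 = -339/2
Walk from origin (0, 0):
  seg 1: down by d9 = -339/2 → (0, 339/2)
  seg 2: left by d8 = 3451/75 → (-3451/75, 339/2)
  seg 3: up by d2 = 16/5 → (-3451/75, 1727/10)
  seg 4: up by d3 = 9/5 → (-3451/75, 349/2)
  seg 5: up by d8 = 3451/75 → (-3451/75, 33077/150)
  seg 6: right by d4 = -35 → (-6076/75, 33077/150)
  seg 7: down by d6 = 22 → (-6076/75, 29777/150)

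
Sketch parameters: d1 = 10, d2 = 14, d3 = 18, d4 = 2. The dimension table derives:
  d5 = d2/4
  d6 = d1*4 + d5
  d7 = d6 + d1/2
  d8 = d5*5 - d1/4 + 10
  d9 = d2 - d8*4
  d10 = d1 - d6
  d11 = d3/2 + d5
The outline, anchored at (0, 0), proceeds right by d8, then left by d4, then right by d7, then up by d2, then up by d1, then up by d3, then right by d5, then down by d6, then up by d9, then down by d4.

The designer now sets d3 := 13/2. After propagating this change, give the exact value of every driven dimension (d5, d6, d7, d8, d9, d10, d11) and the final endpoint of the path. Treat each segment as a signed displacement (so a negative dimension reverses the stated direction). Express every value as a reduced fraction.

Apply edit: d3 := 13/2
  d5 = d2/4 = 7/2
  d6 = d1*4 + d5 = 87/2
  d7 = d6 + d1/2 = 97/2
  d8 = d5*5 - d1/4 + 10 = 25
  d9 = d2 - d8*4 = -86
  d10 = d1 - d6 = -67/2
  d11 = d3/2 + d5 = 27/4
Walk from origin (0, 0):
  seg 1: right by d8 = 25 → (25, 0)
  seg 2: left by d4 = 2 → (23, 0)
  seg 3: right by d7 = 97/2 → (143/2, 0)
  seg 4: up by d2 = 14 → (143/2, 14)
  seg 5: up by d1 = 10 → (143/2, 24)
  seg 6: up by d3 = 13/2 → (143/2, 61/2)
  seg 7: right by d5 = 7/2 → (75, 61/2)
  seg 8: down by d6 = 87/2 → (75, -13)
  seg 9: up by d9 = -86 → (75, -99)
  seg 10: down by d4 = 2 → (75, -101)

d5 = 7/2
d6 = 87/2
d7 = 97/2
d8 = 25
d9 = -86
d10 = -67/2
d11 = 27/4
endpoint = (75, -101)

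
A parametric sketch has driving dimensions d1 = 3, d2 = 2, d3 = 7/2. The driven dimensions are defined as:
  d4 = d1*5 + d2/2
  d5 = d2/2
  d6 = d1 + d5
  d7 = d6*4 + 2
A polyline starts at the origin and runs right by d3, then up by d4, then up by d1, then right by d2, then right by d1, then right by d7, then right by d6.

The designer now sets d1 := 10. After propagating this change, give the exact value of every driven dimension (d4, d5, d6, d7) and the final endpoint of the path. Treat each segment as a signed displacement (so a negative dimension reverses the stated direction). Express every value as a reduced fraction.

d4 = 51
d5 = 1
d6 = 11
d7 = 46
endpoint = (145/2, 61)

Apply edit: d1 := 10
  d4 = d1*5 + d2/2 = 51
  d5 = d2/2 = 1
  d6 = d1 + d5 = 11
  d7 = d6*4 + 2 = 46
Walk from origin (0, 0):
  seg 1: right by d3 = 7/2 → (7/2, 0)
  seg 2: up by d4 = 51 → (7/2, 51)
  seg 3: up by d1 = 10 → (7/2, 61)
  seg 4: right by d2 = 2 → (11/2, 61)
  seg 5: right by d1 = 10 → (31/2, 61)
  seg 6: right by d7 = 46 → (123/2, 61)
  seg 7: right by d6 = 11 → (145/2, 61)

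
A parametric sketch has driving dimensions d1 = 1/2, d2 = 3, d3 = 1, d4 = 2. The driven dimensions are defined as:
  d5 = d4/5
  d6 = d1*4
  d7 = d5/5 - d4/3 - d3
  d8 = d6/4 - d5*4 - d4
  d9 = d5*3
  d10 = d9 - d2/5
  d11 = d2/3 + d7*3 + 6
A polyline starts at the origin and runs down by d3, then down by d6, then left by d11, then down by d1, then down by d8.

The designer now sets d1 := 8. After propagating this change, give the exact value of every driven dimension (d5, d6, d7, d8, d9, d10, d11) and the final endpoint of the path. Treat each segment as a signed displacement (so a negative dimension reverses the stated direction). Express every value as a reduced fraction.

d5 = 2/5
d6 = 32
d7 = -119/75
d8 = 22/5
d9 = 6/5
d10 = 3/5
d11 = 56/25
endpoint = (-56/25, -227/5)

Apply edit: d1 := 8
  d5 = d4/5 = 2/5
  d6 = d1*4 = 32
  d7 = d5/5 - d4/3 - d3 = -119/75
  d8 = d6/4 - d5*4 - d4 = 22/5
  d9 = d5*3 = 6/5
  d10 = d9 - d2/5 = 3/5
  d11 = d2/3 + d7*3 + 6 = 56/25
Walk from origin (0, 0):
  seg 1: down by d3 = 1 → (0, -1)
  seg 2: down by d6 = 32 → (0, -33)
  seg 3: left by d11 = 56/25 → (-56/25, -33)
  seg 4: down by d1 = 8 → (-56/25, -41)
  seg 5: down by d8 = 22/5 → (-56/25, -227/5)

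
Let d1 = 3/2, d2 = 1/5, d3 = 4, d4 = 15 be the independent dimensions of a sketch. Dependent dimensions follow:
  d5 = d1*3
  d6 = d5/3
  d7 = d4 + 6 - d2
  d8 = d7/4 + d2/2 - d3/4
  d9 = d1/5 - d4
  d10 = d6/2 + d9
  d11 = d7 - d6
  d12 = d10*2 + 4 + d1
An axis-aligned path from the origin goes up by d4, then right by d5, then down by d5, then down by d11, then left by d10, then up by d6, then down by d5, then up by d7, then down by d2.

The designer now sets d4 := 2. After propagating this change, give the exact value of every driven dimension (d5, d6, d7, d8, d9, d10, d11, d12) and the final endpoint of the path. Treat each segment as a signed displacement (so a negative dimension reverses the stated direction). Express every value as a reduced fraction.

Apply edit: d4 := 2
  d5 = d1*3 = 9/2
  d6 = d5/3 = 3/2
  d7 = d4 + 6 - d2 = 39/5
  d8 = d7/4 + d2/2 - d3/4 = 21/20
  d9 = d1/5 - d4 = -17/10
  d10 = d6/2 + d9 = -19/20
  d11 = d7 - d6 = 63/10
  d12 = d10*2 + 4 + d1 = 18/5
Walk from origin (0, 0):
  seg 1: up by d4 = 2 → (0, 2)
  seg 2: right by d5 = 9/2 → (9/2, 2)
  seg 3: down by d5 = 9/2 → (9/2, -5/2)
  seg 4: down by d11 = 63/10 → (9/2, -44/5)
  seg 5: left by d10 = -19/20 → (109/20, -44/5)
  seg 6: up by d6 = 3/2 → (109/20, -73/10)
  seg 7: down by d5 = 9/2 → (109/20, -59/5)
  seg 8: up by d7 = 39/5 → (109/20, -4)
  seg 9: down by d2 = 1/5 → (109/20, -21/5)

d5 = 9/2
d6 = 3/2
d7 = 39/5
d8 = 21/20
d9 = -17/10
d10 = -19/20
d11 = 63/10
d12 = 18/5
endpoint = (109/20, -21/5)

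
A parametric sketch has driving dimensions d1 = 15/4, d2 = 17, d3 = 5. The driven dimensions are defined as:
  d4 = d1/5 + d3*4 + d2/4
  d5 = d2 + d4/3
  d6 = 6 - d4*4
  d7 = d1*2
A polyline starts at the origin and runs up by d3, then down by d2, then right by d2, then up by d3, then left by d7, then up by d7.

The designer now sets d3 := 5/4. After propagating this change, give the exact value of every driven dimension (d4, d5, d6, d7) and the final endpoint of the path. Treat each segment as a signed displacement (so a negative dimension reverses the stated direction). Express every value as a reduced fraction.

d4 = 10
d5 = 61/3
d6 = -34
d7 = 15/2
endpoint = (19/2, -7)

Apply edit: d3 := 5/4
  d4 = d1/5 + d3*4 + d2/4 = 10
  d5 = d2 + d4/3 = 61/3
  d6 = 6 - d4*4 = -34
  d7 = d1*2 = 15/2
Walk from origin (0, 0):
  seg 1: up by d3 = 5/4 → (0, 5/4)
  seg 2: down by d2 = 17 → (0, -63/4)
  seg 3: right by d2 = 17 → (17, -63/4)
  seg 4: up by d3 = 5/4 → (17, -29/2)
  seg 5: left by d7 = 15/2 → (19/2, -29/2)
  seg 6: up by d7 = 15/2 → (19/2, -7)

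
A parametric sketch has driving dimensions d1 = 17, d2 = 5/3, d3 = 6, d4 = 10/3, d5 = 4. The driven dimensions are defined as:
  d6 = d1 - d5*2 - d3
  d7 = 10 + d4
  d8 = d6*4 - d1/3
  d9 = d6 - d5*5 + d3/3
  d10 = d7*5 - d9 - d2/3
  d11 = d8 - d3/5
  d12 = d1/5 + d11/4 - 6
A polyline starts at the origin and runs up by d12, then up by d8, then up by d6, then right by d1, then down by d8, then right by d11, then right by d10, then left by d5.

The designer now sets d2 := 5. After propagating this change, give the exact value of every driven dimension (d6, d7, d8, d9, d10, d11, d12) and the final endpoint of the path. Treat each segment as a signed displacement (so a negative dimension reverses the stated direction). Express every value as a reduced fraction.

Apply edit: d2 := 5
  d6 = d1 - d5*2 - d3 = 3
  d7 = 10 + d4 = 40/3
  d8 = d6*4 - d1/3 = 19/3
  d9 = d6 - d5*5 + d3/3 = -15
  d10 = d7*5 - d9 - d2/3 = 80
  d11 = d8 - d3/5 = 77/15
  d12 = d1/5 + d11/4 - 6 = -79/60
Walk from origin (0, 0):
  seg 1: up by d12 = -79/60 → (0, -79/60)
  seg 2: up by d8 = 19/3 → (0, 301/60)
  seg 3: up by d6 = 3 → (0, 481/60)
  seg 4: right by d1 = 17 → (17, 481/60)
  seg 5: down by d8 = 19/3 → (17, 101/60)
  seg 6: right by d11 = 77/15 → (332/15, 101/60)
  seg 7: right by d10 = 80 → (1532/15, 101/60)
  seg 8: left by d5 = 4 → (1472/15, 101/60)

d6 = 3
d7 = 40/3
d8 = 19/3
d9 = -15
d10 = 80
d11 = 77/15
d12 = -79/60
endpoint = (1472/15, 101/60)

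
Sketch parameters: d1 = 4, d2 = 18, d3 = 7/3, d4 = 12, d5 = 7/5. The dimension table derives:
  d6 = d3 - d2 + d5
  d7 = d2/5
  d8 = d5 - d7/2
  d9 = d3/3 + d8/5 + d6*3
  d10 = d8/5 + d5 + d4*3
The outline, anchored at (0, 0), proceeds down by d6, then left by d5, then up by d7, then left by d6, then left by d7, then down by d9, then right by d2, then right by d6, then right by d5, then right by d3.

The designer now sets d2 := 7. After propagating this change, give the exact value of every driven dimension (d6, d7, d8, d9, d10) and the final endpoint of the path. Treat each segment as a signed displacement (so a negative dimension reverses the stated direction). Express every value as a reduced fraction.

d6 = -49/15
d7 = 7/5
d8 = 7/10
d9 = -3997/450
d10 = 1877/50
endpoint = (119/15, 6097/450)

Apply edit: d2 := 7
  d6 = d3 - d2 + d5 = -49/15
  d7 = d2/5 = 7/5
  d8 = d5 - d7/2 = 7/10
  d9 = d3/3 + d8/5 + d6*3 = -3997/450
  d10 = d8/5 + d5 + d4*3 = 1877/50
Walk from origin (0, 0):
  seg 1: down by d6 = -49/15 → (0, 49/15)
  seg 2: left by d5 = 7/5 → (-7/5, 49/15)
  seg 3: up by d7 = 7/5 → (-7/5, 14/3)
  seg 4: left by d6 = -49/15 → (28/15, 14/3)
  seg 5: left by d7 = 7/5 → (7/15, 14/3)
  seg 6: down by d9 = -3997/450 → (7/15, 6097/450)
  seg 7: right by d2 = 7 → (112/15, 6097/450)
  seg 8: right by d6 = -49/15 → (21/5, 6097/450)
  seg 9: right by d5 = 7/5 → (28/5, 6097/450)
  seg 10: right by d3 = 7/3 → (119/15, 6097/450)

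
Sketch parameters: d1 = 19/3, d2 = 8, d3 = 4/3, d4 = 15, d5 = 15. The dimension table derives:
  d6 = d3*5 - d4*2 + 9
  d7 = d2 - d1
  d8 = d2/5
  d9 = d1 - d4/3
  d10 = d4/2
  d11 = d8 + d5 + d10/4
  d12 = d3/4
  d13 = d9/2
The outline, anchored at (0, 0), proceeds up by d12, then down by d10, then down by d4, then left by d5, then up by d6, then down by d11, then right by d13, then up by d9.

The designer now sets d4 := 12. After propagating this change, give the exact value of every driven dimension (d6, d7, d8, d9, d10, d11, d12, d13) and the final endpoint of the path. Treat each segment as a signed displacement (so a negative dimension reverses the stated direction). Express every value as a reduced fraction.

d6 = -25/3
d7 = 5/3
d8 = 8/5
d9 = 7/3
d10 = 6
d11 = 181/10
d12 = 1/3
d13 = 7/6
endpoint = (-83/6, -1253/30)

Apply edit: d4 := 12
  d6 = d3*5 - d4*2 + 9 = -25/3
  d7 = d2 - d1 = 5/3
  d8 = d2/5 = 8/5
  d9 = d1 - d4/3 = 7/3
  d10 = d4/2 = 6
  d11 = d8 + d5 + d10/4 = 181/10
  d12 = d3/4 = 1/3
  d13 = d9/2 = 7/6
Walk from origin (0, 0):
  seg 1: up by d12 = 1/3 → (0, 1/3)
  seg 2: down by d10 = 6 → (0, -17/3)
  seg 3: down by d4 = 12 → (0, -53/3)
  seg 4: left by d5 = 15 → (-15, -53/3)
  seg 5: up by d6 = -25/3 → (-15, -26)
  seg 6: down by d11 = 181/10 → (-15, -441/10)
  seg 7: right by d13 = 7/6 → (-83/6, -441/10)
  seg 8: up by d9 = 7/3 → (-83/6, -1253/30)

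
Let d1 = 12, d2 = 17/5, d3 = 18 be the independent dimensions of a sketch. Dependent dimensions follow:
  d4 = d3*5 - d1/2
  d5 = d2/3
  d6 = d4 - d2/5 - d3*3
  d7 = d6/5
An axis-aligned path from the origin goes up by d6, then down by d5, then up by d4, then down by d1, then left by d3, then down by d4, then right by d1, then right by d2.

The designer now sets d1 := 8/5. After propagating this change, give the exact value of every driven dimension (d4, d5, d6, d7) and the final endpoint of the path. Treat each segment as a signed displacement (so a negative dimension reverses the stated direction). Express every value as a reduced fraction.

d4 = 446/5
d5 = 17/15
d6 = 863/25
d7 = 863/125
endpoint = (-13, 2384/75)

Apply edit: d1 := 8/5
  d4 = d3*5 - d1/2 = 446/5
  d5 = d2/3 = 17/15
  d6 = d4 - d2/5 - d3*3 = 863/25
  d7 = d6/5 = 863/125
Walk from origin (0, 0):
  seg 1: up by d6 = 863/25 → (0, 863/25)
  seg 2: down by d5 = 17/15 → (0, 2504/75)
  seg 3: up by d4 = 446/5 → (0, 9194/75)
  seg 4: down by d1 = 8/5 → (0, 9074/75)
  seg 5: left by d3 = 18 → (-18, 9074/75)
  seg 6: down by d4 = 446/5 → (-18, 2384/75)
  seg 7: right by d1 = 8/5 → (-82/5, 2384/75)
  seg 8: right by d2 = 17/5 → (-13, 2384/75)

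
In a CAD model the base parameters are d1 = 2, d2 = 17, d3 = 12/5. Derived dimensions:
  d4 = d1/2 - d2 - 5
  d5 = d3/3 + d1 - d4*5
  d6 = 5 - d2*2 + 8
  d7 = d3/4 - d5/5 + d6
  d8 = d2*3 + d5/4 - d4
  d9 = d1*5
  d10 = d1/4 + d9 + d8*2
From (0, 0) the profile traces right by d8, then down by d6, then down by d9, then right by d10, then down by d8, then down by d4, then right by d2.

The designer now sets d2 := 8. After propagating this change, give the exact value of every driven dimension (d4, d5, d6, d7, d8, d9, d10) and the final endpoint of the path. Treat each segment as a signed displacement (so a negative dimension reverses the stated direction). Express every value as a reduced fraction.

Apply edit: d2 := 8
  d4 = d1/2 - d2 - 5 = -12
  d5 = d3/3 + d1 - d4*5 = 314/5
  d6 = 5 - d2*2 + 8 = -3
  d7 = d3/4 - d5/5 + d6 = -374/25
  d8 = d2*3 + d5/4 - d4 = 517/10
  d9 = d1*5 = 10
  d10 = d1/4 + d9 + d8*2 = 1139/10
Walk from origin (0, 0):
  seg 1: right by d8 = 517/10 → (517/10, 0)
  seg 2: down by d6 = -3 → (517/10, 3)
  seg 3: down by d9 = 10 → (517/10, -7)
  seg 4: right by d10 = 1139/10 → (828/5, -7)
  seg 5: down by d8 = 517/10 → (828/5, -587/10)
  seg 6: down by d4 = -12 → (828/5, -467/10)
  seg 7: right by d2 = 8 → (868/5, -467/10)

d4 = -12
d5 = 314/5
d6 = -3
d7 = -374/25
d8 = 517/10
d9 = 10
d10 = 1139/10
endpoint = (868/5, -467/10)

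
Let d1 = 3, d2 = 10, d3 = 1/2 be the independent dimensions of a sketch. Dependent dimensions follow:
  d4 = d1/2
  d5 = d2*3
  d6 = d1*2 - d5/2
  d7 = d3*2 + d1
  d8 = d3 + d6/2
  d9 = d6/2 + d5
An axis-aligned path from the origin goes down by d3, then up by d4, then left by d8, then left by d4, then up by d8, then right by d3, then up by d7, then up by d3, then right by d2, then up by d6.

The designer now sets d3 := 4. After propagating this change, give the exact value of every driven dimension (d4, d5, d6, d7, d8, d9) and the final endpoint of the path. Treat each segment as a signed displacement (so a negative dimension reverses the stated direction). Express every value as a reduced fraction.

d4 = 3/2
d5 = 30
d6 = -9
d7 = 11
d8 = -1/2
d9 = 51/2
endpoint = (13, 3)

Apply edit: d3 := 4
  d4 = d1/2 = 3/2
  d5 = d2*3 = 30
  d6 = d1*2 - d5/2 = -9
  d7 = d3*2 + d1 = 11
  d8 = d3 + d6/2 = -1/2
  d9 = d6/2 + d5 = 51/2
Walk from origin (0, 0):
  seg 1: down by d3 = 4 → (0, -4)
  seg 2: up by d4 = 3/2 → (0, -5/2)
  seg 3: left by d8 = -1/2 → (1/2, -5/2)
  seg 4: left by d4 = 3/2 → (-1, -5/2)
  seg 5: up by d8 = -1/2 → (-1, -3)
  seg 6: right by d3 = 4 → (3, -3)
  seg 7: up by d7 = 11 → (3, 8)
  seg 8: up by d3 = 4 → (3, 12)
  seg 9: right by d2 = 10 → (13, 12)
  seg 10: up by d6 = -9 → (13, 3)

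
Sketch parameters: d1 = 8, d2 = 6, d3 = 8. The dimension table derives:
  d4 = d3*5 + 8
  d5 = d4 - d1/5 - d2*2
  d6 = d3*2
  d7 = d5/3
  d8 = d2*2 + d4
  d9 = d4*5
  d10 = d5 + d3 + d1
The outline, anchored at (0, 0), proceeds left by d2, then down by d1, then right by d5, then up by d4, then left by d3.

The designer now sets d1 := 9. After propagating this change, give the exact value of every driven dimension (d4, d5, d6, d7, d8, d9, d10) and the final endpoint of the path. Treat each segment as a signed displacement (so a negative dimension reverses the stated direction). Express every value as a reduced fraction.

d4 = 48
d5 = 171/5
d6 = 16
d7 = 57/5
d8 = 60
d9 = 240
d10 = 256/5
endpoint = (101/5, 39)

Apply edit: d1 := 9
  d4 = d3*5 + 8 = 48
  d5 = d4 - d1/5 - d2*2 = 171/5
  d6 = d3*2 = 16
  d7 = d5/3 = 57/5
  d8 = d2*2 + d4 = 60
  d9 = d4*5 = 240
  d10 = d5 + d3 + d1 = 256/5
Walk from origin (0, 0):
  seg 1: left by d2 = 6 → (-6, 0)
  seg 2: down by d1 = 9 → (-6, -9)
  seg 3: right by d5 = 171/5 → (141/5, -9)
  seg 4: up by d4 = 48 → (141/5, 39)
  seg 5: left by d3 = 8 → (101/5, 39)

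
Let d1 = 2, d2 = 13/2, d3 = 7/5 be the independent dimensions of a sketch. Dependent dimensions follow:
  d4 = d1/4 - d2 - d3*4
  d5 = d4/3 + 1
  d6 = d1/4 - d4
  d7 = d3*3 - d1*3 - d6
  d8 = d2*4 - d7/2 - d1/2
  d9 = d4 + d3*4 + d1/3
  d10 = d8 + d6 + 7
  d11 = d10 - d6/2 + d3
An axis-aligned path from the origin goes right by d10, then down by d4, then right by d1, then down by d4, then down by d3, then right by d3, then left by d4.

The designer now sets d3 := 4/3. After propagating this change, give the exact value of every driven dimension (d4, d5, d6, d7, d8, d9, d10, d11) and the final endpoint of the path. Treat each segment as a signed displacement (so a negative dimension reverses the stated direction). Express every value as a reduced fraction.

d4 = -34/3
d5 = -25/9
d6 = 71/6
d7 = -83/6
d8 = 383/12
d9 = -16/3
d10 = 203/4
d11 = 277/6
endpoint = (785/12, 64/3)

Apply edit: d3 := 4/3
  d4 = d1/4 - d2 - d3*4 = -34/3
  d5 = d4/3 + 1 = -25/9
  d6 = d1/4 - d4 = 71/6
  d7 = d3*3 - d1*3 - d6 = -83/6
  d8 = d2*4 - d7/2 - d1/2 = 383/12
  d9 = d4 + d3*4 + d1/3 = -16/3
  d10 = d8 + d6 + 7 = 203/4
  d11 = d10 - d6/2 + d3 = 277/6
Walk from origin (0, 0):
  seg 1: right by d10 = 203/4 → (203/4, 0)
  seg 2: down by d4 = -34/3 → (203/4, 34/3)
  seg 3: right by d1 = 2 → (211/4, 34/3)
  seg 4: down by d4 = -34/3 → (211/4, 68/3)
  seg 5: down by d3 = 4/3 → (211/4, 64/3)
  seg 6: right by d3 = 4/3 → (649/12, 64/3)
  seg 7: left by d4 = -34/3 → (785/12, 64/3)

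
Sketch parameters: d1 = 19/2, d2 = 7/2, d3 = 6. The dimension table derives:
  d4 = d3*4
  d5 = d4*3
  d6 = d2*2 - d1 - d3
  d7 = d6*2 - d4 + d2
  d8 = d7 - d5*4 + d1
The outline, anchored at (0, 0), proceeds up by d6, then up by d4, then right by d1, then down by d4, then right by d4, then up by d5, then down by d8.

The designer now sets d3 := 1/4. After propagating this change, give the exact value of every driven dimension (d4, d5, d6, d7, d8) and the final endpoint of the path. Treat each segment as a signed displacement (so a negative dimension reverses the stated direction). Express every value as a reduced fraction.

d4 = 1
d5 = 3
d6 = -11/4
d7 = -3
d8 = -11/2
endpoint = (21/2, 23/4)

Apply edit: d3 := 1/4
  d4 = d3*4 = 1
  d5 = d4*3 = 3
  d6 = d2*2 - d1 - d3 = -11/4
  d7 = d6*2 - d4 + d2 = -3
  d8 = d7 - d5*4 + d1 = -11/2
Walk from origin (0, 0):
  seg 1: up by d6 = -11/4 → (0, -11/4)
  seg 2: up by d4 = 1 → (0, -7/4)
  seg 3: right by d1 = 19/2 → (19/2, -7/4)
  seg 4: down by d4 = 1 → (19/2, -11/4)
  seg 5: right by d4 = 1 → (21/2, -11/4)
  seg 6: up by d5 = 3 → (21/2, 1/4)
  seg 7: down by d8 = -11/2 → (21/2, 23/4)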